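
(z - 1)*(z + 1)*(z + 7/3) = z^3 + 7*z^2/3 - z - 7/3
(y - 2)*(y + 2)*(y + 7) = y^3 + 7*y^2 - 4*y - 28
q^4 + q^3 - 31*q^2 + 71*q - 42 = (q - 3)*(q - 2)*(q - 1)*(q + 7)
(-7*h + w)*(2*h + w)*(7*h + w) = -98*h^3 - 49*h^2*w + 2*h*w^2 + w^3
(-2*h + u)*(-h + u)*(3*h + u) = 6*h^3 - 7*h^2*u + u^3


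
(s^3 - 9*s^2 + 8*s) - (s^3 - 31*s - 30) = -9*s^2 + 39*s + 30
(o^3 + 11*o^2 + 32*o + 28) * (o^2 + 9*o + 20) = o^5 + 20*o^4 + 151*o^3 + 536*o^2 + 892*o + 560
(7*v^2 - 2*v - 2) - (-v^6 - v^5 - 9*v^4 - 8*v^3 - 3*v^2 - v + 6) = v^6 + v^5 + 9*v^4 + 8*v^3 + 10*v^2 - v - 8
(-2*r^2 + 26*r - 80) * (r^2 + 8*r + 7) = -2*r^4 + 10*r^3 + 114*r^2 - 458*r - 560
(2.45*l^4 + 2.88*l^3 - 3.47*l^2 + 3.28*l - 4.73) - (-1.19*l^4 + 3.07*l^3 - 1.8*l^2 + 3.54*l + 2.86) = 3.64*l^4 - 0.19*l^3 - 1.67*l^2 - 0.26*l - 7.59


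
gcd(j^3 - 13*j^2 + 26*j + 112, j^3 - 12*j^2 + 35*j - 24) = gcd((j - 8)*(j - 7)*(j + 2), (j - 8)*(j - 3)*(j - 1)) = j - 8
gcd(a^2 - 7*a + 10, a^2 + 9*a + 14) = 1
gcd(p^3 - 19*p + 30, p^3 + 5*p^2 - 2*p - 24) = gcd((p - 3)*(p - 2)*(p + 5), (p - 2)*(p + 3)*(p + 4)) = p - 2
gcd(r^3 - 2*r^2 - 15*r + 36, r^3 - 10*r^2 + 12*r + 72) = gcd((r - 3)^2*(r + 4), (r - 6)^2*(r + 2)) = 1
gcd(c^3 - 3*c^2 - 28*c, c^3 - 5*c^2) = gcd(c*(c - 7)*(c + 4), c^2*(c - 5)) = c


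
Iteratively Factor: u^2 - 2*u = (u)*(u - 2)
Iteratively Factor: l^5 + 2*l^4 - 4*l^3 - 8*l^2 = (l - 2)*(l^4 + 4*l^3 + 4*l^2) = l*(l - 2)*(l^3 + 4*l^2 + 4*l) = l*(l - 2)*(l + 2)*(l^2 + 2*l) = l^2*(l - 2)*(l + 2)*(l + 2)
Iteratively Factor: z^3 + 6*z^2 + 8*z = (z)*(z^2 + 6*z + 8) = z*(z + 4)*(z + 2)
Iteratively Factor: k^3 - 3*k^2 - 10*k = (k)*(k^2 - 3*k - 10) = k*(k - 5)*(k + 2)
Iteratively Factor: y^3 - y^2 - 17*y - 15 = (y - 5)*(y^2 + 4*y + 3) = (y - 5)*(y + 3)*(y + 1)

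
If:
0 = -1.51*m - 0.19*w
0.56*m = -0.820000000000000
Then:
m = -1.46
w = 11.64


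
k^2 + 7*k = k*(k + 7)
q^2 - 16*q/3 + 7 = (q - 3)*(q - 7/3)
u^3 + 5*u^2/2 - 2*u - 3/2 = (u - 1)*(u + 1/2)*(u + 3)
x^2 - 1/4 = (x - 1/2)*(x + 1/2)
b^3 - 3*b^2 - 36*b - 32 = (b - 8)*(b + 1)*(b + 4)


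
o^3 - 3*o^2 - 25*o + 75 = (o - 5)*(o - 3)*(o + 5)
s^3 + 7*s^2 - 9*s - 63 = (s - 3)*(s + 3)*(s + 7)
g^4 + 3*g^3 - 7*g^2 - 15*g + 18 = (g - 2)*(g - 1)*(g + 3)^2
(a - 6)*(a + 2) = a^2 - 4*a - 12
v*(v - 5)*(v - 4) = v^3 - 9*v^2 + 20*v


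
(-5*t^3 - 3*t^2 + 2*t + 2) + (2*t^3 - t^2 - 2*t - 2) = -3*t^3 - 4*t^2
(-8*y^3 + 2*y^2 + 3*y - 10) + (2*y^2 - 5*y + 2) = -8*y^3 + 4*y^2 - 2*y - 8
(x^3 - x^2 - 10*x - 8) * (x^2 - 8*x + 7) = x^5 - 9*x^4 + 5*x^3 + 65*x^2 - 6*x - 56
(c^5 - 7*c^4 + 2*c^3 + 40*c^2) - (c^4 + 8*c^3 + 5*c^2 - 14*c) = c^5 - 8*c^4 - 6*c^3 + 35*c^2 + 14*c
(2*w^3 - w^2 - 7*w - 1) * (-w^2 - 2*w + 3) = -2*w^5 - 3*w^4 + 15*w^3 + 12*w^2 - 19*w - 3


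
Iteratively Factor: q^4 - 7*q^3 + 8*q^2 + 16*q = (q - 4)*(q^3 - 3*q^2 - 4*q) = q*(q - 4)*(q^2 - 3*q - 4) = q*(q - 4)^2*(q + 1)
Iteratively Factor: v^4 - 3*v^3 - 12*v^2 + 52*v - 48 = (v - 3)*(v^3 - 12*v + 16) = (v - 3)*(v - 2)*(v^2 + 2*v - 8) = (v - 3)*(v - 2)*(v + 4)*(v - 2)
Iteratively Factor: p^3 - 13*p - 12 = (p + 3)*(p^2 - 3*p - 4) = (p + 1)*(p + 3)*(p - 4)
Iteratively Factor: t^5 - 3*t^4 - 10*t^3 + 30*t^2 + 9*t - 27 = (t - 3)*(t^4 - 10*t^2 + 9) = (t - 3)^2*(t^3 + 3*t^2 - t - 3) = (t - 3)^2*(t + 3)*(t^2 - 1) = (t - 3)^2*(t + 1)*(t + 3)*(t - 1)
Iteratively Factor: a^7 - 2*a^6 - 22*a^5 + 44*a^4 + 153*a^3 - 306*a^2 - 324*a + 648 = (a - 2)*(a^6 - 22*a^4 + 153*a^2 - 324) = (a - 2)*(a + 3)*(a^5 - 3*a^4 - 13*a^3 + 39*a^2 + 36*a - 108) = (a - 2)^2*(a + 3)*(a^4 - a^3 - 15*a^2 + 9*a + 54) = (a - 2)^2*(a + 2)*(a + 3)*(a^3 - 3*a^2 - 9*a + 27) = (a - 3)*(a - 2)^2*(a + 2)*(a + 3)*(a^2 - 9) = (a - 3)^2*(a - 2)^2*(a + 2)*(a + 3)*(a + 3)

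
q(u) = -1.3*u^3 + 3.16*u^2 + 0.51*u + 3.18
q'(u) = -3.9*u^2 + 6.32*u + 0.51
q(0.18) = 3.37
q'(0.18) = 1.52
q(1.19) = 6.07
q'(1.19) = 2.51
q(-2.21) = 31.52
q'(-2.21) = -32.51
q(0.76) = 4.82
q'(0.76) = 3.06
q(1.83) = 6.73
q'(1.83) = -0.99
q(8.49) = -560.27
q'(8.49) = -226.95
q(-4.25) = 157.89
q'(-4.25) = -96.79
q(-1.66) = 16.99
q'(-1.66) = -20.73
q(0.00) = 3.18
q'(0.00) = 0.51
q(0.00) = 3.18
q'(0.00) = 0.51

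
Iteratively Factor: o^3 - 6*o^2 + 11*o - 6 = (o - 1)*(o^2 - 5*o + 6) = (o - 2)*(o - 1)*(o - 3)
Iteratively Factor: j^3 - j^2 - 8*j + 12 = (j - 2)*(j^2 + j - 6) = (j - 2)^2*(j + 3)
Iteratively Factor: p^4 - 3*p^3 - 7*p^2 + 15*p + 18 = (p + 1)*(p^3 - 4*p^2 - 3*p + 18) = (p - 3)*(p + 1)*(p^2 - p - 6) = (p - 3)^2*(p + 1)*(p + 2)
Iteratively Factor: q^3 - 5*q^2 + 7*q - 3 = (q - 1)*(q^2 - 4*q + 3) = (q - 1)^2*(q - 3)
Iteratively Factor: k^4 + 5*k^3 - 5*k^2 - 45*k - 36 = (k + 3)*(k^3 + 2*k^2 - 11*k - 12) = (k - 3)*(k + 3)*(k^2 + 5*k + 4) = (k - 3)*(k + 3)*(k + 4)*(k + 1)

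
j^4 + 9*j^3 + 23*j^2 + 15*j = j*(j + 1)*(j + 3)*(j + 5)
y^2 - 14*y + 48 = (y - 8)*(y - 6)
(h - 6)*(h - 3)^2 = h^3 - 12*h^2 + 45*h - 54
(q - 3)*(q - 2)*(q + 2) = q^3 - 3*q^2 - 4*q + 12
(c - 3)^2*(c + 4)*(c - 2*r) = c^4 - 2*c^3*r - 2*c^3 + 4*c^2*r - 15*c^2 + 30*c*r + 36*c - 72*r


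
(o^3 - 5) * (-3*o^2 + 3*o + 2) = -3*o^5 + 3*o^4 + 2*o^3 + 15*o^2 - 15*o - 10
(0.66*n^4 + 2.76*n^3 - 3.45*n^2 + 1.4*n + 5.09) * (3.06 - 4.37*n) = -2.8842*n^5 - 10.0416*n^4 + 23.5221*n^3 - 16.675*n^2 - 17.9593*n + 15.5754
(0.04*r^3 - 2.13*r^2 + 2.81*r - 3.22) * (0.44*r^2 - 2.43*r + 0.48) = 0.0176*r^5 - 1.0344*r^4 + 6.4315*r^3 - 9.2675*r^2 + 9.1734*r - 1.5456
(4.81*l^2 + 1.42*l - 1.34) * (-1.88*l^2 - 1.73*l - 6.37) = -9.0428*l^4 - 10.9909*l^3 - 30.5771*l^2 - 6.7272*l + 8.5358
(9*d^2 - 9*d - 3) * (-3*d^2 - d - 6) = -27*d^4 + 18*d^3 - 36*d^2 + 57*d + 18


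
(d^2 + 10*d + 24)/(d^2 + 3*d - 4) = (d + 6)/(d - 1)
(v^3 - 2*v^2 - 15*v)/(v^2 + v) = (v^2 - 2*v - 15)/(v + 1)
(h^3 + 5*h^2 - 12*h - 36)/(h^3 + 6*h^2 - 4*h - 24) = (h - 3)/(h - 2)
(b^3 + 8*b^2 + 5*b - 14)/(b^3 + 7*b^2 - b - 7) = (b + 2)/(b + 1)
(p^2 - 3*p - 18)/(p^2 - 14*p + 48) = (p + 3)/(p - 8)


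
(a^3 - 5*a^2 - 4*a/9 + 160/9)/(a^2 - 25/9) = (3*a^2 - 20*a + 32)/(3*a - 5)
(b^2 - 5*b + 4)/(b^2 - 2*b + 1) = (b - 4)/(b - 1)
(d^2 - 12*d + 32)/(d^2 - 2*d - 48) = (d - 4)/(d + 6)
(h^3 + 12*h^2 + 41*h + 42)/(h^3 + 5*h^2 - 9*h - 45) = (h^2 + 9*h + 14)/(h^2 + 2*h - 15)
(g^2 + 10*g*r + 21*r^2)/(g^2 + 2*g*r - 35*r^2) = (-g - 3*r)/(-g + 5*r)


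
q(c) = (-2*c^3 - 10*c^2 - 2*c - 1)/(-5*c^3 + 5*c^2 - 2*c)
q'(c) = (-6*c^2 - 20*c - 2)/(-5*c^3 + 5*c^2 - 2*c) + (15*c^2 - 10*c + 2)*(-2*c^3 - 10*c^2 - 2*c - 1)/(-5*c^3 + 5*c^2 - 2*c)^2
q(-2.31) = -0.27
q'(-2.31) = -0.17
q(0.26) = 8.27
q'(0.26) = 15.50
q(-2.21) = -0.29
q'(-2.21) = -0.18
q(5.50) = 0.94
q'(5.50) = -0.12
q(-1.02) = -0.58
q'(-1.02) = -0.31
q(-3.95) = -0.07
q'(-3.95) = -0.09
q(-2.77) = -0.20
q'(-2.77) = -0.14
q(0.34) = 9.76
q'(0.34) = 20.88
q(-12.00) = 0.22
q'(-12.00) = -0.01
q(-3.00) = -0.17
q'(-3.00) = -0.13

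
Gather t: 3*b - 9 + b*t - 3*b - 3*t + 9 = t*(b - 3)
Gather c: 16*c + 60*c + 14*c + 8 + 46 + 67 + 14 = 90*c + 135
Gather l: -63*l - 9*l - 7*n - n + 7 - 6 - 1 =-72*l - 8*n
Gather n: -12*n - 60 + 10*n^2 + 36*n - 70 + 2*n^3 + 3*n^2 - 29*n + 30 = 2*n^3 + 13*n^2 - 5*n - 100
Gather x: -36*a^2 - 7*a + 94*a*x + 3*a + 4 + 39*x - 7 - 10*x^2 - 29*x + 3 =-36*a^2 - 4*a - 10*x^2 + x*(94*a + 10)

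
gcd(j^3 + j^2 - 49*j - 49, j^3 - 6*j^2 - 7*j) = j^2 - 6*j - 7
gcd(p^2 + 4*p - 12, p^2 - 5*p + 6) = p - 2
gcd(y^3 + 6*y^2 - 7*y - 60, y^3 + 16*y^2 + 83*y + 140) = y^2 + 9*y + 20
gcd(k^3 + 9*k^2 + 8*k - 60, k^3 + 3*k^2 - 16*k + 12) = k^2 + 4*k - 12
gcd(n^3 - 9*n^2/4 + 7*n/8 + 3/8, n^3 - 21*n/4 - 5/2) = 1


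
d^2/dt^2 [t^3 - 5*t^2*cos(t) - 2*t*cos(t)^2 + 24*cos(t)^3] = 5*t^2*cos(t) + 20*t*sin(t) + 4*t*cos(2*t) + 6*t + 4*sin(2*t) - 28*cos(t) - 54*cos(3*t)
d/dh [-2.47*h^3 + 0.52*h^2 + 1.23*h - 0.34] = -7.41*h^2 + 1.04*h + 1.23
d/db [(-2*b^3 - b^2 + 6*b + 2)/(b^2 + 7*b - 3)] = (-2*b^4 - 28*b^3 + 5*b^2 + 2*b - 32)/(b^4 + 14*b^3 + 43*b^2 - 42*b + 9)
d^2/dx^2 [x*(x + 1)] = 2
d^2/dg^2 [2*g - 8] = 0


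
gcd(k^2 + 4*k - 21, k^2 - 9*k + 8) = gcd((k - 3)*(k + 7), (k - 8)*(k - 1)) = 1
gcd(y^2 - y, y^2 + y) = y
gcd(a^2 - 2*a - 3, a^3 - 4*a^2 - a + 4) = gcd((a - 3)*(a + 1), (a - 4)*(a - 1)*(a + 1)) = a + 1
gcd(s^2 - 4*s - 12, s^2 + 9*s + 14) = s + 2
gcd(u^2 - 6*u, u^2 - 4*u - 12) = u - 6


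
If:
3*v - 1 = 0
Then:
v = 1/3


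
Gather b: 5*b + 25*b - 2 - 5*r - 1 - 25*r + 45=30*b - 30*r + 42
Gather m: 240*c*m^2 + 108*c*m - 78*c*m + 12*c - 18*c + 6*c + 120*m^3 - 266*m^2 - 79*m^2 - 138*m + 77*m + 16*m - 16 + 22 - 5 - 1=120*m^3 + m^2*(240*c - 345) + m*(30*c - 45)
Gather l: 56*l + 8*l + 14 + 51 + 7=64*l + 72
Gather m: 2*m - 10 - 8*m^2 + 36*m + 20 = -8*m^2 + 38*m + 10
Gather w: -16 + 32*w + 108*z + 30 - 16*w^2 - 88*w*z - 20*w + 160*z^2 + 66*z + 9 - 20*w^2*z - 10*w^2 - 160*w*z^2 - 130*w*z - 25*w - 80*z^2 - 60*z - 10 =w^2*(-20*z - 26) + w*(-160*z^2 - 218*z - 13) + 80*z^2 + 114*z + 13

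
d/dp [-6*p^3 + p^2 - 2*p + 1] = -18*p^2 + 2*p - 2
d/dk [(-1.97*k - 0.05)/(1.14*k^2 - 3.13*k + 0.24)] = (2.2458*k^2 + 0.114*k - 0.6293)/(1.2996*k^4 - 7.1364*k^3 + 10.3441*k^2 - 1.5024*k + 0.0576)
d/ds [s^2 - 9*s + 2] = 2*s - 9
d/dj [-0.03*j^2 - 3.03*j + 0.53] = -0.06*j - 3.03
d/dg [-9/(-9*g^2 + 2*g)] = 18*(1 - 9*g)/(g^2*(9*g - 2)^2)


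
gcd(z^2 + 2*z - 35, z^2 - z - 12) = 1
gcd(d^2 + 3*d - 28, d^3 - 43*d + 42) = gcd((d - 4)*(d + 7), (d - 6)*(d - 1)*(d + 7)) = d + 7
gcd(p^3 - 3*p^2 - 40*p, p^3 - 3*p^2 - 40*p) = p^3 - 3*p^2 - 40*p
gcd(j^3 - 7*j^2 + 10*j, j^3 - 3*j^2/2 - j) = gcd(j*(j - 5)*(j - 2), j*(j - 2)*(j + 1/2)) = j^2 - 2*j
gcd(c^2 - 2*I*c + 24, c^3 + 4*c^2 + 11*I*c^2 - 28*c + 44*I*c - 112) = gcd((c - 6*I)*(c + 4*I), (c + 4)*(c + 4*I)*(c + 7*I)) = c + 4*I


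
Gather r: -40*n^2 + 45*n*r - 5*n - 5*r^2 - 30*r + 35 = -40*n^2 - 5*n - 5*r^2 + r*(45*n - 30) + 35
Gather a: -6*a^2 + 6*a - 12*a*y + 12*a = -6*a^2 + a*(18 - 12*y)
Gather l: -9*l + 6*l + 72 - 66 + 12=18 - 3*l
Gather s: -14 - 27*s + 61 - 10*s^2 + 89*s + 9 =-10*s^2 + 62*s + 56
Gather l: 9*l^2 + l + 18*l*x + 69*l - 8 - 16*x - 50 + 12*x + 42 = 9*l^2 + l*(18*x + 70) - 4*x - 16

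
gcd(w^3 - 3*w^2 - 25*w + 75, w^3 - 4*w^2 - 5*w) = w - 5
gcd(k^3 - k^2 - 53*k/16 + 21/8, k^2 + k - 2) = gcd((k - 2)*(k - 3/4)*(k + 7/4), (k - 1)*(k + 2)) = 1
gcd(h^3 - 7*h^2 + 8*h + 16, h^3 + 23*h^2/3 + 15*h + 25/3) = h + 1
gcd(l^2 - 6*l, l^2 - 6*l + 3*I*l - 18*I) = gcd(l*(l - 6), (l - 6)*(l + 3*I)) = l - 6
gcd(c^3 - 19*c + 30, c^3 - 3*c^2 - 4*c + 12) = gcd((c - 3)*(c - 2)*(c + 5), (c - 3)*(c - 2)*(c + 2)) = c^2 - 5*c + 6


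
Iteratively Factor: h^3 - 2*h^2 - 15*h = (h - 5)*(h^2 + 3*h) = (h - 5)*(h + 3)*(h)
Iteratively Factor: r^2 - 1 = (r + 1)*(r - 1)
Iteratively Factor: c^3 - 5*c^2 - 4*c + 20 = (c - 5)*(c^2 - 4) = (c - 5)*(c - 2)*(c + 2)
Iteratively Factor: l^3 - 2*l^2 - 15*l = (l + 3)*(l^2 - 5*l) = l*(l + 3)*(l - 5)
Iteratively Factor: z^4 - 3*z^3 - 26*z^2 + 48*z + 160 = (z + 4)*(z^3 - 7*z^2 + 2*z + 40) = (z - 4)*(z + 4)*(z^2 - 3*z - 10) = (z - 5)*(z - 4)*(z + 4)*(z + 2)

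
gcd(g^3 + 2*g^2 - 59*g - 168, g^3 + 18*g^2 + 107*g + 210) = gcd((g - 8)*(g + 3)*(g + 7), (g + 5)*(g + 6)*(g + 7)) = g + 7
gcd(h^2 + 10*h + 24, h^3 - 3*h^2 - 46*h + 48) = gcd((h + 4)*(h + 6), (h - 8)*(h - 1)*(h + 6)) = h + 6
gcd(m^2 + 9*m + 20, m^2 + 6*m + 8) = m + 4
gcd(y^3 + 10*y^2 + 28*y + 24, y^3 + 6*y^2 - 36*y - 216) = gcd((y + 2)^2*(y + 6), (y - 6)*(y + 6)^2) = y + 6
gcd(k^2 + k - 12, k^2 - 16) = k + 4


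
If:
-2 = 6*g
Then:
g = -1/3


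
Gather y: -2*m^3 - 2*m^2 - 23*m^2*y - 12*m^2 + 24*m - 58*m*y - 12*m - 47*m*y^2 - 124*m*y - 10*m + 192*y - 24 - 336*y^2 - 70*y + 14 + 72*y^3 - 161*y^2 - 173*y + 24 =-2*m^3 - 14*m^2 + 2*m + 72*y^3 + y^2*(-47*m - 497) + y*(-23*m^2 - 182*m - 51) + 14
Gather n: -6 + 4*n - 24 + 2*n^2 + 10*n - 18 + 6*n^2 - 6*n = 8*n^2 + 8*n - 48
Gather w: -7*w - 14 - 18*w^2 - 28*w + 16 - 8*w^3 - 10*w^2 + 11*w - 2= -8*w^3 - 28*w^2 - 24*w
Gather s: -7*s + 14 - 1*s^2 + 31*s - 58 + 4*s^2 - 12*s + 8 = 3*s^2 + 12*s - 36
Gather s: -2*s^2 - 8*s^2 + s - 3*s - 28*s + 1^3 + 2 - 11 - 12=-10*s^2 - 30*s - 20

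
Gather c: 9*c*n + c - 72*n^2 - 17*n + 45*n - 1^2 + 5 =c*(9*n + 1) - 72*n^2 + 28*n + 4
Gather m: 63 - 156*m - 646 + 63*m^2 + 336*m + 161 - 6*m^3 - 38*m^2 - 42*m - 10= -6*m^3 + 25*m^2 + 138*m - 432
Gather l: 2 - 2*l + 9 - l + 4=15 - 3*l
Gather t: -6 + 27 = 21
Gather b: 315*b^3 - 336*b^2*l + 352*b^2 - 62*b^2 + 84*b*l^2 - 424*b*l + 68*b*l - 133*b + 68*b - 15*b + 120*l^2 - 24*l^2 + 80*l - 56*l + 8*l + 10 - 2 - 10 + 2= 315*b^3 + b^2*(290 - 336*l) + b*(84*l^2 - 356*l - 80) + 96*l^2 + 32*l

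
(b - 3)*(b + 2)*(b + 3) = b^3 + 2*b^2 - 9*b - 18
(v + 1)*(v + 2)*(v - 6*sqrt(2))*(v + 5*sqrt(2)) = v^4 - sqrt(2)*v^3 + 3*v^3 - 58*v^2 - 3*sqrt(2)*v^2 - 180*v - 2*sqrt(2)*v - 120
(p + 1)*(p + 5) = p^2 + 6*p + 5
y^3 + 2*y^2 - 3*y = y*(y - 1)*(y + 3)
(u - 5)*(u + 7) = u^2 + 2*u - 35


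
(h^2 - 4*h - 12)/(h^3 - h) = (h^2 - 4*h - 12)/(h^3 - h)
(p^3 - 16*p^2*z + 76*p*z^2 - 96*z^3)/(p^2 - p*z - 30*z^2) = (p^2 - 10*p*z + 16*z^2)/(p + 5*z)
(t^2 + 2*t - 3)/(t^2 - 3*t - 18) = (t - 1)/(t - 6)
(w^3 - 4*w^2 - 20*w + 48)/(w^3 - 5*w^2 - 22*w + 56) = (w - 6)/(w - 7)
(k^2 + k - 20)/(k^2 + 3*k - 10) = (k - 4)/(k - 2)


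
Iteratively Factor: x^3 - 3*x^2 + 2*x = (x)*(x^2 - 3*x + 2) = x*(x - 2)*(x - 1)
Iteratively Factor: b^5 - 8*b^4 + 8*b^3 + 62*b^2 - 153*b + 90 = (b + 3)*(b^4 - 11*b^3 + 41*b^2 - 61*b + 30) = (b - 2)*(b + 3)*(b^3 - 9*b^2 + 23*b - 15) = (b - 2)*(b - 1)*(b + 3)*(b^2 - 8*b + 15) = (b - 5)*(b - 2)*(b - 1)*(b + 3)*(b - 3)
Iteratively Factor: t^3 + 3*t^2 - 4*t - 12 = (t - 2)*(t^2 + 5*t + 6) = (t - 2)*(t + 3)*(t + 2)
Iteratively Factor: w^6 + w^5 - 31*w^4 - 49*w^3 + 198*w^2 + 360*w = (w)*(w^5 + w^4 - 31*w^3 - 49*w^2 + 198*w + 360) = w*(w + 2)*(w^4 - w^3 - 29*w^2 + 9*w + 180) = w*(w - 3)*(w + 2)*(w^3 + 2*w^2 - 23*w - 60) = w*(w - 3)*(w + 2)*(w + 4)*(w^2 - 2*w - 15) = w*(w - 5)*(w - 3)*(w + 2)*(w + 4)*(w + 3)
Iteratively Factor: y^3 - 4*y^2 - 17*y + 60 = (y - 3)*(y^2 - y - 20) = (y - 5)*(y - 3)*(y + 4)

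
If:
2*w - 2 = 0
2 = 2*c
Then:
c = 1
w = 1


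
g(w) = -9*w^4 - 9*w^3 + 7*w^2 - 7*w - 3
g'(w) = -36*w^3 - 27*w^2 + 14*w - 7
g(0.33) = -4.98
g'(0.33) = -6.61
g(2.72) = -643.99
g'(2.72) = -893.13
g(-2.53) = -163.48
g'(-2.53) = 367.75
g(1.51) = -75.39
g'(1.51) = -171.37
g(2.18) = -281.50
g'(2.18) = -477.76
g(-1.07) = 11.73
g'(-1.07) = -8.79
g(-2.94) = -365.61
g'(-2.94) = 633.30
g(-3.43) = -779.17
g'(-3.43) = 1080.06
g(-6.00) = -9429.00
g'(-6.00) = 6713.00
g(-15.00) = -423573.00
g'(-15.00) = 115208.00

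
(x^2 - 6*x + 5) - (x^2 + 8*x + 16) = -14*x - 11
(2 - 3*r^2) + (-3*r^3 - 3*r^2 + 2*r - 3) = -3*r^3 - 6*r^2 + 2*r - 1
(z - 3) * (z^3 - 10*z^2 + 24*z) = z^4 - 13*z^3 + 54*z^2 - 72*z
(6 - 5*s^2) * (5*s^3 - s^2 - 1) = -25*s^5 + 5*s^4 + 30*s^3 - s^2 - 6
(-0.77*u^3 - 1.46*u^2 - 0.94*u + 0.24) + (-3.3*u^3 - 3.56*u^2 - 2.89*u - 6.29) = -4.07*u^3 - 5.02*u^2 - 3.83*u - 6.05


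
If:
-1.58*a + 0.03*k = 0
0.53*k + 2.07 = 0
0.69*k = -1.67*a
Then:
No Solution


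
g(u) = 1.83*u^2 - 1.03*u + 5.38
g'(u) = 3.66*u - 1.03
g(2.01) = 10.70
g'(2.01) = 6.33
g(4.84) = 43.26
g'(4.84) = 16.68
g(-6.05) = 78.59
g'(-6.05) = -23.17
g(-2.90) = 23.76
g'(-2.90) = -11.64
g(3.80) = 27.89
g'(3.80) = 12.88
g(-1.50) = 11.04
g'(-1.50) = -6.52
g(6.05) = 66.13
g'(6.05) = 21.11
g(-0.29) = 5.83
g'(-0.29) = -2.09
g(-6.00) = 77.44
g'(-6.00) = -22.99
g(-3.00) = 24.94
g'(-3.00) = -12.01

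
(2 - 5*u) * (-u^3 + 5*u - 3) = 5*u^4 - 2*u^3 - 25*u^2 + 25*u - 6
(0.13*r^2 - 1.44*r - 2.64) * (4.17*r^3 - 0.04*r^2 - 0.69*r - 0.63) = 0.5421*r^5 - 6.01*r^4 - 11.0409*r^3 + 1.0173*r^2 + 2.7288*r + 1.6632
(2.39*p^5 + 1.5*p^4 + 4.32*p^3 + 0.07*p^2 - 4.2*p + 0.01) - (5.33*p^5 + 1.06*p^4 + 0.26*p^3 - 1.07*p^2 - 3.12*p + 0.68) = -2.94*p^5 + 0.44*p^4 + 4.06*p^3 + 1.14*p^2 - 1.08*p - 0.67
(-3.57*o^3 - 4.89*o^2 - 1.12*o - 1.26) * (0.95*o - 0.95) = -3.3915*o^4 - 1.254*o^3 + 3.5815*o^2 - 0.133*o + 1.197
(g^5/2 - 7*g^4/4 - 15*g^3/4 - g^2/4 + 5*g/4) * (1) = g^5/2 - 7*g^4/4 - 15*g^3/4 - g^2/4 + 5*g/4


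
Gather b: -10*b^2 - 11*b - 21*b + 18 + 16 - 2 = -10*b^2 - 32*b + 32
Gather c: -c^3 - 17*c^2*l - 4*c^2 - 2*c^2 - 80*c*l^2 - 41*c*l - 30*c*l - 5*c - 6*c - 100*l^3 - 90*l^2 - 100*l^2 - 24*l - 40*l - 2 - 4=-c^3 + c^2*(-17*l - 6) + c*(-80*l^2 - 71*l - 11) - 100*l^3 - 190*l^2 - 64*l - 6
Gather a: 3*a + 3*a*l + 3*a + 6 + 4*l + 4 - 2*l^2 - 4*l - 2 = a*(3*l + 6) - 2*l^2 + 8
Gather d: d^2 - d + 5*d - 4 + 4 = d^2 + 4*d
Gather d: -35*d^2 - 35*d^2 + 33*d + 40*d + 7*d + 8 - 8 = -70*d^2 + 80*d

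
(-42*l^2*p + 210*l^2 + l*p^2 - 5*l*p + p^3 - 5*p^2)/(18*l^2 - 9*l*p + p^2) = (7*l*p - 35*l + p^2 - 5*p)/(-3*l + p)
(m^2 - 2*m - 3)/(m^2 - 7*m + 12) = (m + 1)/(m - 4)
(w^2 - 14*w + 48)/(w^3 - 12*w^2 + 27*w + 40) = (w - 6)/(w^2 - 4*w - 5)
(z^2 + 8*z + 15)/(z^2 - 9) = (z + 5)/(z - 3)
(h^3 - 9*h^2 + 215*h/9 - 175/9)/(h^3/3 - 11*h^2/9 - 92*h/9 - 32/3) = (-9*h^3 + 81*h^2 - 215*h + 175)/(-3*h^3 + 11*h^2 + 92*h + 96)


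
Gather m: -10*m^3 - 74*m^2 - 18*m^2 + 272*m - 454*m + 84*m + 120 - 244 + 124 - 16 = -10*m^3 - 92*m^2 - 98*m - 16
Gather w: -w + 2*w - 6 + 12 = w + 6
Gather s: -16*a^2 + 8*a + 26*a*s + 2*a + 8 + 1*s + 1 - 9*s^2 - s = -16*a^2 + 26*a*s + 10*a - 9*s^2 + 9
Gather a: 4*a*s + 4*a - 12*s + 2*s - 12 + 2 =a*(4*s + 4) - 10*s - 10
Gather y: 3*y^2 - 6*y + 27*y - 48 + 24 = 3*y^2 + 21*y - 24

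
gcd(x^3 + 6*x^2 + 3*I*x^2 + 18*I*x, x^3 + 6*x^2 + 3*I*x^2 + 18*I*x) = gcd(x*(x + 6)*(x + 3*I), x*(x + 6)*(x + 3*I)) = x^3 + x^2*(6 + 3*I) + 18*I*x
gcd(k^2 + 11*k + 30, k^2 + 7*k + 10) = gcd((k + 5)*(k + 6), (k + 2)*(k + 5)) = k + 5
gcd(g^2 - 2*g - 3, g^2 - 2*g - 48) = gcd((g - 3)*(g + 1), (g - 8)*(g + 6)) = 1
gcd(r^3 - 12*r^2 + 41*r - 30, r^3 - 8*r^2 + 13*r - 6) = r^2 - 7*r + 6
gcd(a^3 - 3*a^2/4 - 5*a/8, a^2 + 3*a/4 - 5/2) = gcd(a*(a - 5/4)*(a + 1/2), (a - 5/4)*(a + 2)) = a - 5/4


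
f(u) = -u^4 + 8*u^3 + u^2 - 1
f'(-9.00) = 4842.00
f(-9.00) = -12313.00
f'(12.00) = -3432.00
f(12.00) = -6769.00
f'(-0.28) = 1.41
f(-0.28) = -1.10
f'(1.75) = 55.56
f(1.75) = 35.56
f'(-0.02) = -0.03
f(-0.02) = -1.00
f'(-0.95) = 23.19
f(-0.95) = -7.77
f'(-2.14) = 144.83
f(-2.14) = -95.80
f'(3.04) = 115.50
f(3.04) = 147.59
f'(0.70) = 11.79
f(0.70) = 1.99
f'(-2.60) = 227.34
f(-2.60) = -180.55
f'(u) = -4*u^3 + 24*u^2 + 2*u = 2*u*(-2*u^2 + 12*u + 1)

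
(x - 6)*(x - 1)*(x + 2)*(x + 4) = x^4 - x^3 - 28*x^2 - 20*x + 48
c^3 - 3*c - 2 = (c - 2)*(c + 1)^2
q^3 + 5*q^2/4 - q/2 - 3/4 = (q - 3/4)*(q + 1)^2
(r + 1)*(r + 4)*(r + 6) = r^3 + 11*r^2 + 34*r + 24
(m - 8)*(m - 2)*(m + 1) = m^3 - 9*m^2 + 6*m + 16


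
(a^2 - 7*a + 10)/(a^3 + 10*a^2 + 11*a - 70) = (a - 5)/(a^2 + 12*a + 35)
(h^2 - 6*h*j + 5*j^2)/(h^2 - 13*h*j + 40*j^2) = (h - j)/(h - 8*j)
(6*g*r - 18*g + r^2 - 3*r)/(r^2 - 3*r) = (6*g + r)/r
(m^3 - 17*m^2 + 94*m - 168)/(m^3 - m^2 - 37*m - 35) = (m^2 - 10*m + 24)/(m^2 + 6*m + 5)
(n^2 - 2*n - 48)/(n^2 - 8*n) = (n + 6)/n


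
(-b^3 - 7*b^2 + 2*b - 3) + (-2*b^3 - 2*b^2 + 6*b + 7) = -3*b^3 - 9*b^2 + 8*b + 4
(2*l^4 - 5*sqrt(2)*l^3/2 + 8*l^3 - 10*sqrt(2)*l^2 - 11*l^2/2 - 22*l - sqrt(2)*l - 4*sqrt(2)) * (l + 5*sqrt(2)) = 2*l^5 + 8*l^4 + 15*sqrt(2)*l^4/2 - 61*l^3/2 + 30*sqrt(2)*l^3 - 122*l^2 - 57*sqrt(2)*l^2/2 - 114*sqrt(2)*l - 10*l - 40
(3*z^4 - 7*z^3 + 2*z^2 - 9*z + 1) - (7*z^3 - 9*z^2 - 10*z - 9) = 3*z^4 - 14*z^3 + 11*z^2 + z + 10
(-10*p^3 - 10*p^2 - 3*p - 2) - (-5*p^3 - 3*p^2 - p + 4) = -5*p^3 - 7*p^2 - 2*p - 6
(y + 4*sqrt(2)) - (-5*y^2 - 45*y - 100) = 5*y^2 + 46*y + 4*sqrt(2) + 100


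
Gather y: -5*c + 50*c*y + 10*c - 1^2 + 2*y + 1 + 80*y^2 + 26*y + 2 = 5*c + 80*y^2 + y*(50*c + 28) + 2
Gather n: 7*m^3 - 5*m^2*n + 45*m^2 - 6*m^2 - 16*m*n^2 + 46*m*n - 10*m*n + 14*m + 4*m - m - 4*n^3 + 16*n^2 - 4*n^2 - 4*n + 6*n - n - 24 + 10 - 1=7*m^3 + 39*m^2 + 17*m - 4*n^3 + n^2*(12 - 16*m) + n*(-5*m^2 + 36*m + 1) - 15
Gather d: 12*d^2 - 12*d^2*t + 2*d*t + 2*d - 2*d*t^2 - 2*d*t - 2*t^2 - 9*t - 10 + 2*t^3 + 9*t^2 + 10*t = d^2*(12 - 12*t) + d*(2 - 2*t^2) + 2*t^3 + 7*t^2 + t - 10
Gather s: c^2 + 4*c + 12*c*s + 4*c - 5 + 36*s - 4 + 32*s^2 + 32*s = c^2 + 8*c + 32*s^2 + s*(12*c + 68) - 9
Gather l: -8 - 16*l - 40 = -16*l - 48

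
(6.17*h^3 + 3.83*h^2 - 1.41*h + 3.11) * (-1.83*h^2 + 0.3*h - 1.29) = -11.2911*h^5 - 5.1579*h^4 - 4.23*h^3 - 11.055*h^2 + 2.7519*h - 4.0119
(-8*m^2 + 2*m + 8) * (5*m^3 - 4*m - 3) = -40*m^5 + 10*m^4 + 72*m^3 + 16*m^2 - 38*m - 24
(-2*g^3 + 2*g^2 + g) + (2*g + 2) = -2*g^3 + 2*g^2 + 3*g + 2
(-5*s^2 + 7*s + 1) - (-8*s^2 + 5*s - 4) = 3*s^2 + 2*s + 5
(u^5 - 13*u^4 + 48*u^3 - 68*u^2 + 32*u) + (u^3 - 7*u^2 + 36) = u^5 - 13*u^4 + 49*u^3 - 75*u^2 + 32*u + 36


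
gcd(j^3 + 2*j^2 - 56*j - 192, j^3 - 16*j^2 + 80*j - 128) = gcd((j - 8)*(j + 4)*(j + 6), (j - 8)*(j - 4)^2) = j - 8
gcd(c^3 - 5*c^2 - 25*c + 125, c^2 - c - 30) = c + 5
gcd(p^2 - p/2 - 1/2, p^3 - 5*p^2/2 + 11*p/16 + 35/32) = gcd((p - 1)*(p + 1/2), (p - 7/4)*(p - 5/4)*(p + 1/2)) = p + 1/2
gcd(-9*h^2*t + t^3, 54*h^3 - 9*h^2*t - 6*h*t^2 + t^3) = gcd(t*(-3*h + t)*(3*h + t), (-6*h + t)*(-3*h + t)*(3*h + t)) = -9*h^2 + t^2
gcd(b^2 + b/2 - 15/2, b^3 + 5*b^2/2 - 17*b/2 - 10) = b - 5/2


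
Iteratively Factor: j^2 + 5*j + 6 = (j + 2)*(j + 3)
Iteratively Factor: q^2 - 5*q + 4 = (q - 1)*(q - 4)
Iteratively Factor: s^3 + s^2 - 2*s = (s)*(s^2 + s - 2) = s*(s - 1)*(s + 2)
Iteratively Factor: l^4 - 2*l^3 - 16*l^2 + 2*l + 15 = (l - 5)*(l^3 + 3*l^2 - l - 3) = (l - 5)*(l + 1)*(l^2 + 2*l - 3) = (l - 5)*(l + 1)*(l + 3)*(l - 1)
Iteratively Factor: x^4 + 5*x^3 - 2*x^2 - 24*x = (x - 2)*(x^3 + 7*x^2 + 12*x) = (x - 2)*(x + 3)*(x^2 + 4*x) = x*(x - 2)*(x + 3)*(x + 4)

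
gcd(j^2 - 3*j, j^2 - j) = j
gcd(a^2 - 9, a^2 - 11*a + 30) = 1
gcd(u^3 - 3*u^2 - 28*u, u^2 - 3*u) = u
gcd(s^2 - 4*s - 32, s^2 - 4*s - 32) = s^2 - 4*s - 32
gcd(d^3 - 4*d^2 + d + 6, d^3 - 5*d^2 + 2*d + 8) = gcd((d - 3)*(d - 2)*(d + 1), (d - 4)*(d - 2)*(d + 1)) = d^2 - d - 2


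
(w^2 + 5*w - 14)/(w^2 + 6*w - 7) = (w - 2)/(w - 1)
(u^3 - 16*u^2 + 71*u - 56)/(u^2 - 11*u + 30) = (u^3 - 16*u^2 + 71*u - 56)/(u^2 - 11*u + 30)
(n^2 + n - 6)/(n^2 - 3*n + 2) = (n + 3)/(n - 1)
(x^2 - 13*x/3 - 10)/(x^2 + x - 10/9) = 3*(x - 6)/(3*x - 2)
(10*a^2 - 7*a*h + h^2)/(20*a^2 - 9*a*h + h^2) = (2*a - h)/(4*a - h)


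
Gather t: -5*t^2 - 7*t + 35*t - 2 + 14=-5*t^2 + 28*t + 12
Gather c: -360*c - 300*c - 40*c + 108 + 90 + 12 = 210 - 700*c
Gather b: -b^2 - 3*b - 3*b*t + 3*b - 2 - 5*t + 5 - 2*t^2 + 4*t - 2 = -b^2 - 3*b*t - 2*t^2 - t + 1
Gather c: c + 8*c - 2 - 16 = 9*c - 18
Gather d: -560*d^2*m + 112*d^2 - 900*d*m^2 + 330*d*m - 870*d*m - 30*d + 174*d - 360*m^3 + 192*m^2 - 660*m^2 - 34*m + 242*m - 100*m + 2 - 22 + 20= d^2*(112 - 560*m) + d*(-900*m^2 - 540*m + 144) - 360*m^3 - 468*m^2 + 108*m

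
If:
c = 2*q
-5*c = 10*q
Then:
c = 0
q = 0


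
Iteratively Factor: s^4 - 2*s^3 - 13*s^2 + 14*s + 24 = (s - 4)*(s^3 + 2*s^2 - 5*s - 6) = (s - 4)*(s + 1)*(s^2 + s - 6) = (s - 4)*(s - 2)*(s + 1)*(s + 3)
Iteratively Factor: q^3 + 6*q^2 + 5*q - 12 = (q + 3)*(q^2 + 3*q - 4) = (q - 1)*(q + 3)*(q + 4)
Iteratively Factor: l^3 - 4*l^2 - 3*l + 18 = (l - 3)*(l^2 - l - 6) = (l - 3)^2*(l + 2)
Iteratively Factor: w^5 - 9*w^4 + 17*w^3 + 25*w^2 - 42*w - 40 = (w - 2)*(w^4 - 7*w^3 + 3*w^2 + 31*w + 20) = (w - 2)*(w + 1)*(w^3 - 8*w^2 + 11*w + 20) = (w - 5)*(w - 2)*(w + 1)*(w^2 - 3*w - 4) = (w - 5)*(w - 2)*(w + 1)^2*(w - 4)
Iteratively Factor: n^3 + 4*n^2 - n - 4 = (n + 4)*(n^2 - 1) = (n - 1)*(n + 4)*(n + 1)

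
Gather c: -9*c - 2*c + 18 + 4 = 22 - 11*c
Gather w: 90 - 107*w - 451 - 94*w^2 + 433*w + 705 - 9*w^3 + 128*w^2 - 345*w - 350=-9*w^3 + 34*w^2 - 19*w - 6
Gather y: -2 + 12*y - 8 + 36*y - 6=48*y - 16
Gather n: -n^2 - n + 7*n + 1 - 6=-n^2 + 6*n - 5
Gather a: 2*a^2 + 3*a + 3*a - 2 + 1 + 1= 2*a^2 + 6*a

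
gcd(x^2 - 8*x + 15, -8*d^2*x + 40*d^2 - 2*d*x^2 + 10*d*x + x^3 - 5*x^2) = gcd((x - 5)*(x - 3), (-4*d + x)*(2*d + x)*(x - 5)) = x - 5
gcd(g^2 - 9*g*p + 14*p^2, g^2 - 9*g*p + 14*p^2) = g^2 - 9*g*p + 14*p^2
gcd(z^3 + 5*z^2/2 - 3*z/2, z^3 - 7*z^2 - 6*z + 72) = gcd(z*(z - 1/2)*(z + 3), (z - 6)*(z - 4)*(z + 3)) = z + 3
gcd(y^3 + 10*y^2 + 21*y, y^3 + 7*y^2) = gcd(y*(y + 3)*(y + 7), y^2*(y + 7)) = y^2 + 7*y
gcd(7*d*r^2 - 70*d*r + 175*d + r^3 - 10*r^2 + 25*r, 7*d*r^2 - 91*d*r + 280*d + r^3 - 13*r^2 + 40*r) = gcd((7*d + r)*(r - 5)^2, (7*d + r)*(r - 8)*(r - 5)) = 7*d*r - 35*d + r^2 - 5*r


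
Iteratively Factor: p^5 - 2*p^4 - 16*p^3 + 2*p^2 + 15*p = (p)*(p^4 - 2*p^3 - 16*p^2 + 2*p + 15) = p*(p + 3)*(p^3 - 5*p^2 - p + 5) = p*(p - 5)*(p + 3)*(p^2 - 1) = p*(p - 5)*(p - 1)*(p + 3)*(p + 1)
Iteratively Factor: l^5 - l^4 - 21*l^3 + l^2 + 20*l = (l - 1)*(l^4 - 21*l^2 - 20*l) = (l - 1)*(l + 4)*(l^3 - 4*l^2 - 5*l) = (l - 1)*(l + 1)*(l + 4)*(l^2 - 5*l) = l*(l - 1)*(l + 1)*(l + 4)*(l - 5)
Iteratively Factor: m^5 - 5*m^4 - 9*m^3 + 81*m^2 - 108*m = (m)*(m^4 - 5*m^3 - 9*m^2 + 81*m - 108) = m*(m - 3)*(m^3 - 2*m^2 - 15*m + 36) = m*(m - 3)*(m + 4)*(m^2 - 6*m + 9) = m*(m - 3)^2*(m + 4)*(m - 3)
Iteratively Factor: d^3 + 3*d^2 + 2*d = (d + 1)*(d^2 + 2*d) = d*(d + 1)*(d + 2)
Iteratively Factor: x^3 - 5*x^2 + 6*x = (x - 2)*(x^2 - 3*x) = (x - 3)*(x - 2)*(x)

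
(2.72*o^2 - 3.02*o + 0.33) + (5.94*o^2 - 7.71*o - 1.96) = 8.66*o^2 - 10.73*o - 1.63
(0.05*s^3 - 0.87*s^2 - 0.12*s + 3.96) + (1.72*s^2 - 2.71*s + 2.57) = 0.05*s^3 + 0.85*s^2 - 2.83*s + 6.53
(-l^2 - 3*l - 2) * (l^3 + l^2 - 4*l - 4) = -l^5 - 4*l^4 - l^3 + 14*l^2 + 20*l + 8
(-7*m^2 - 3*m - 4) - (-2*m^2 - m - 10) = -5*m^2 - 2*m + 6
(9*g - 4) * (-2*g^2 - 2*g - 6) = -18*g^3 - 10*g^2 - 46*g + 24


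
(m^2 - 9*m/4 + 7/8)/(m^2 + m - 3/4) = (4*m - 7)/(2*(2*m + 3))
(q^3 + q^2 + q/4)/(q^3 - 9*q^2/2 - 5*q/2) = (q + 1/2)/(q - 5)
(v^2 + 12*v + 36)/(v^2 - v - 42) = (v + 6)/(v - 7)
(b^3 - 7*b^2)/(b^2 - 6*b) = b*(b - 7)/(b - 6)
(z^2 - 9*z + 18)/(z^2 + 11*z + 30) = (z^2 - 9*z + 18)/(z^2 + 11*z + 30)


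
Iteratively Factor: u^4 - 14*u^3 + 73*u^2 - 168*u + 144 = (u - 3)*(u^3 - 11*u^2 + 40*u - 48) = (u - 4)*(u - 3)*(u^2 - 7*u + 12) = (u - 4)*(u - 3)^2*(u - 4)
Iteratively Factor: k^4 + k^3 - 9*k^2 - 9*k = (k - 3)*(k^3 + 4*k^2 + 3*k) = k*(k - 3)*(k^2 + 4*k + 3) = k*(k - 3)*(k + 1)*(k + 3)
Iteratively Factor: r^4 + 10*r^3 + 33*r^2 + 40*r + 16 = (r + 1)*(r^3 + 9*r^2 + 24*r + 16) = (r + 1)*(r + 4)*(r^2 + 5*r + 4) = (r + 1)*(r + 4)^2*(r + 1)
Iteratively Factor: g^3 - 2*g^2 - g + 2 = (g - 2)*(g^2 - 1) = (g - 2)*(g + 1)*(g - 1)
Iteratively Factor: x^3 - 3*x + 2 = (x - 1)*(x^2 + x - 2) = (x - 1)*(x + 2)*(x - 1)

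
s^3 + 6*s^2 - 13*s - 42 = (s - 3)*(s + 2)*(s + 7)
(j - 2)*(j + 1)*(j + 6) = j^3 + 5*j^2 - 8*j - 12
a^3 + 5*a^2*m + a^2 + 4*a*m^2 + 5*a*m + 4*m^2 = (a + 1)*(a + m)*(a + 4*m)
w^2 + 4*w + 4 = (w + 2)^2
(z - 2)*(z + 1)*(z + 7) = z^3 + 6*z^2 - 9*z - 14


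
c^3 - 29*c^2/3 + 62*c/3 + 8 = (c - 6)*(c - 4)*(c + 1/3)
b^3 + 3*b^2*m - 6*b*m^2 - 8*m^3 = (b - 2*m)*(b + m)*(b + 4*m)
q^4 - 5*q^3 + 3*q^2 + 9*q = q*(q - 3)^2*(q + 1)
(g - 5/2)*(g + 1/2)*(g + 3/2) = g^3 - g^2/2 - 17*g/4 - 15/8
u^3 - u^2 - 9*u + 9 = (u - 3)*(u - 1)*(u + 3)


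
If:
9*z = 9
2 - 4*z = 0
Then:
No Solution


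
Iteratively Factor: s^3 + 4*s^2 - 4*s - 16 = (s + 4)*(s^2 - 4) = (s - 2)*(s + 4)*(s + 2)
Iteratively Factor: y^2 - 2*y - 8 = (y - 4)*(y + 2)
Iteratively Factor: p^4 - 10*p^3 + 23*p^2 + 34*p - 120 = (p - 5)*(p^3 - 5*p^2 - 2*p + 24) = (p - 5)*(p - 4)*(p^2 - p - 6) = (p - 5)*(p - 4)*(p - 3)*(p + 2)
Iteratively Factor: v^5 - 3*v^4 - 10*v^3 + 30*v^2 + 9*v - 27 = (v + 1)*(v^4 - 4*v^3 - 6*v^2 + 36*v - 27) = (v - 3)*(v + 1)*(v^3 - v^2 - 9*v + 9) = (v - 3)*(v + 1)*(v + 3)*(v^2 - 4*v + 3) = (v - 3)*(v - 1)*(v + 1)*(v + 3)*(v - 3)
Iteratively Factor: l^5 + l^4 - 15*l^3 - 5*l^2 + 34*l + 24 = (l + 1)*(l^4 - 15*l^2 + 10*l + 24) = (l + 1)^2*(l^3 - l^2 - 14*l + 24) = (l + 1)^2*(l + 4)*(l^2 - 5*l + 6) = (l - 3)*(l + 1)^2*(l + 4)*(l - 2)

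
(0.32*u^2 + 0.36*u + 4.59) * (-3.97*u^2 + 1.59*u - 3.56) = -1.2704*u^4 - 0.9204*u^3 - 18.7891*u^2 + 6.0165*u - 16.3404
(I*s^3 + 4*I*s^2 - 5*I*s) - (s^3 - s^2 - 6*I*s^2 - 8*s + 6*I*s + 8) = -s^3 + I*s^3 + s^2 + 10*I*s^2 + 8*s - 11*I*s - 8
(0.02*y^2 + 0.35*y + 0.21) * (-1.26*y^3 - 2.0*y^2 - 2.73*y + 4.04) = -0.0252*y^5 - 0.481*y^4 - 1.0192*y^3 - 1.2947*y^2 + 0.8407*y + 0.8484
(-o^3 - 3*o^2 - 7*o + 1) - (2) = -o^3 - 3*o^2 - 7*o - 1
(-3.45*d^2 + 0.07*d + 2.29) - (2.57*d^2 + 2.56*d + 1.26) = -6.02*d^2 - 2.49*d + 1.03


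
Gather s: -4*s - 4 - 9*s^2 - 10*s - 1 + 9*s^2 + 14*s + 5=0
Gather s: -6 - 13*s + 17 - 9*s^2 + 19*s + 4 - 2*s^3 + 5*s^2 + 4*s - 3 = -2*s^3 - 4*s^2 + 10*s + 12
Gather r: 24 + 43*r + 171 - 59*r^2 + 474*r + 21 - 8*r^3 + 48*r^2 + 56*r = -8*r^3 - 11*r^2 + 573*r + 216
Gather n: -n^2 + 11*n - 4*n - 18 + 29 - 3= -n^2 + 7*n + 8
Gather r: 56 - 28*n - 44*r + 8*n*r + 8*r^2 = -28*n + 8*r^2 + r*(8*n - 44) + 56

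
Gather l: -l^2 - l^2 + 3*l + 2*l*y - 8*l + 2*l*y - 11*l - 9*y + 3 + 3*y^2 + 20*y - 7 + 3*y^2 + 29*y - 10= -2*l^2 + l*(4*y - 16) + 6*y^2 + 40*y - 14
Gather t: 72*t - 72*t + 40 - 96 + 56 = 0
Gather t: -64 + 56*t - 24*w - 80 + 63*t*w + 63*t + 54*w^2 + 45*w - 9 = t*(63*w + 119) + 54*w^2 + 21*w - 153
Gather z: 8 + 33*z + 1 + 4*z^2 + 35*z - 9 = 4*z^2 + 68*z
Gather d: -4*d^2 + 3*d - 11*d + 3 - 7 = -4*d^2 - 8*d - 4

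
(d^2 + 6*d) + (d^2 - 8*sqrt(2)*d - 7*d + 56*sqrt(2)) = 2*d^2 - 8*sqrt(2)*d - d + 56*sqrt(2)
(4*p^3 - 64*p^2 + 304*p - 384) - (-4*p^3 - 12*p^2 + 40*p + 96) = 8*p^3 - 52*p^2 + 264*p - 480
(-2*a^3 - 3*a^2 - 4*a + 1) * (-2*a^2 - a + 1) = 4*a^5 + 8*a^4 + 9*a^3 - a^2 - 5*a + 1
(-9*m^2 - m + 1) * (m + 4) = -9*m^3 - 37*m^2 - 3*m + 4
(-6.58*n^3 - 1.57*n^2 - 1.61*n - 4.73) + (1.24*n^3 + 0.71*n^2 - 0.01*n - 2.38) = -5.34*n^3 - 0.86*n^2 - 1.62*n - 7.11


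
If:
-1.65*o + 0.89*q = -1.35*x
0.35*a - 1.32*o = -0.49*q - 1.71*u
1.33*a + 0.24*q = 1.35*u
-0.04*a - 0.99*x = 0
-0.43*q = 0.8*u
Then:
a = 0.00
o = 0.00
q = 0.00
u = 0.00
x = 0.00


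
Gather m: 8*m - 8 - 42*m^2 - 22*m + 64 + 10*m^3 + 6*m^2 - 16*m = 10*m^3 - 36*m^2 - 30*m + 56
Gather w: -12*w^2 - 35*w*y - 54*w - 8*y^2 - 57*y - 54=-12*w^2 + w*(-35*y - 54) - 8*y^2 - 57*y - 54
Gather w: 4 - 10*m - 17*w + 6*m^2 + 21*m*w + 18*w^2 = 6*m^2 - 10*m + 18*w^2 + w*(21*m - 17) + 4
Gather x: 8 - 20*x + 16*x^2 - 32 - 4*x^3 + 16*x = -4*x^3 + 16*x^2 - 4*x - 24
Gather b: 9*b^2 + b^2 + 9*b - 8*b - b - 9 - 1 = 10*b^2 - 10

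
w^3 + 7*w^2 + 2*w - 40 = (w - 2)*(w + 4)*(w + 5)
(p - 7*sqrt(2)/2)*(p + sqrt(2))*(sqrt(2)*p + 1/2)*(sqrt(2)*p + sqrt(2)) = 2*p^4 - 9*sqrt(2)*p^3/2 + 2*p^3 - 33*p^2/2 - 9*sqrt(2)*p^2/2 - 33*p/2 - 7*sqrt(2)*p/2 - 7*sqrt(2)/2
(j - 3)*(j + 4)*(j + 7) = j^3 + 8*j^2 - 5*j - 84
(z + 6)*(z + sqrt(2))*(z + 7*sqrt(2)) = z^3 + 6*z^2 + 8*sqrt(2)*z^2 + 14*z + 48*sqrt(2)*z + 84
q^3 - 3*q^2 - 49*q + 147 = (q - 7)*(q - 3)*(q + 7)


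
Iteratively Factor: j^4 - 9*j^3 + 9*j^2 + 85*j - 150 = (j + 3)*(j^3 - 12*j^2 + 45*j - 50) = (j - 5)*(j + 3)*(j^2 - 7*j + 10) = (j - 5)^2*(j + 3)*(j - 2)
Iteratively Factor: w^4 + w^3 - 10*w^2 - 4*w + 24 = (w + 2)*(w^3 - w^2 - 8*w + 12) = (w - 2)*(w + 2)*(w^2 + w - 6) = (w - 2)*(w + 2)*(w + 3)*(w - 2)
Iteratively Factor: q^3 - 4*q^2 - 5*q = (q + 1)*(q^2 - 5*q) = (q - 5)*(q + 1)*(q)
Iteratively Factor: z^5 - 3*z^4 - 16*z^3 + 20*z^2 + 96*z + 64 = (z - 4)*(z^4 + z^3 - 12*z^2 - 28*z - 16) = (z - 4)*(z + 1)*(z^3 - 12*z - 16) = (z - 4)*(z + 1)*(z + 2)*(z^2 - 2*z - 8) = (z - 4)*(z + 1)*(z + 2)^2*(z - 4)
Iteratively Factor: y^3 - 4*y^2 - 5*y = (y + 1)*(y^2 - 5*y) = y*(y + 1)*(y - 5)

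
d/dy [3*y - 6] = 3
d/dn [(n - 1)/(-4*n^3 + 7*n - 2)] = (-4*n^3 + 7*n + (n - 1)*(12*n^2 - 7) - 2)/(4*n^3 - 7*n + 2)^2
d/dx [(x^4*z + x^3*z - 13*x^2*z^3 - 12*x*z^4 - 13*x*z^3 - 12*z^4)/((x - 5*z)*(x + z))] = z*(2*x^3 - 16*x^2*z + x^2 + 10*x*z^2 - 10*x*z + 60*z^3 + 17*z^2)/(x^2 - 10*x*z + 25*z^2)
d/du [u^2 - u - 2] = 2*u - 1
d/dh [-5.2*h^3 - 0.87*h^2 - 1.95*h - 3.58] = -15.6*h^2 - 1.74*h - 1.95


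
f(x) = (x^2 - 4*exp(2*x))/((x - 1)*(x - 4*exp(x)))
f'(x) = (2*x - 8*exp(2*x))/((x - 1)*(x - 4*exp(x))) + (x^2 - 4*exp(2*x))*(4*exp(x) - 1)/((x - 1)*(x - 4*exp(x))^2) - (x^2 - 4*exp(2*x))/((x - 1)^2*(x - 4*exp(x))) = (2*(x - 1)*(x - 4*exp(x))*(x - 4*exp(2*x)) + (x - 1)*(x^2 - 4*exp(2*x))*(4*exp(x) - 1) + (x - 4*exp(x))*(-x^2 + 4*exp(2*x)))/((x - 1)^2*(x - 4*exp(x))^2)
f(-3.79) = 0.77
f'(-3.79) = -0.07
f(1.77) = 8.06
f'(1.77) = -2.53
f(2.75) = 9.28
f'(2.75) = 3.80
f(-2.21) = 0.57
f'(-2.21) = -0.23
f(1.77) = 8.06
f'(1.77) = -2.53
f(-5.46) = 0.84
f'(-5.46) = -0.03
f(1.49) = 9.61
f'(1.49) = -10.10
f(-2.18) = 0.56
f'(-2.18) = -0.24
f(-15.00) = 0.94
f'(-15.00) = 0.00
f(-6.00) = 0.86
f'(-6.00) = -0.02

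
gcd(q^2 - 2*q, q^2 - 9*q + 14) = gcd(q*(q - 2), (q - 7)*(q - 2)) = q - 2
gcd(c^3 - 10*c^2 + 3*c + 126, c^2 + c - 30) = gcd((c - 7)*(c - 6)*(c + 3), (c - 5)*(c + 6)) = 1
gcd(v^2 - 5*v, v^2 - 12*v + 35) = v - 5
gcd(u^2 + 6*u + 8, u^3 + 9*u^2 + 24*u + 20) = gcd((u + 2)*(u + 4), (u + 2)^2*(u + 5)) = u + 2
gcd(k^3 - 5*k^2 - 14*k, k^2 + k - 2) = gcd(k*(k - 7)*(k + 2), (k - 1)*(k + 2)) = k + 2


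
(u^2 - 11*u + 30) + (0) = u^2 - 11*u + 30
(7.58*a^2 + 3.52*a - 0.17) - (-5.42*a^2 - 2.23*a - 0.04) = 13.0*a^2 + 5.75*a - 0.13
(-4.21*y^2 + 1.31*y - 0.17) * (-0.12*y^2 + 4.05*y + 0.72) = 0.5052*y^4 - 17.2077*y^3 + 2.2947*y^2 + 0.2547*y - 0.1224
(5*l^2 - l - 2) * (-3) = -15*l^2 + 3*l + 6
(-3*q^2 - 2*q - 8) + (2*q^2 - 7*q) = -q^2 - 9*q - 8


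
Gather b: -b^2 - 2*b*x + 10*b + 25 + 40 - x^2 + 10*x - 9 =-b^2 + b*(10 - 2*x) - x^2 + 10*x + 56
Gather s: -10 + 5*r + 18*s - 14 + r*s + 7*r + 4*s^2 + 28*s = 12*r + 4*s^2 + s*(r + 46) - 24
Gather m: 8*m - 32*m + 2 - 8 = -24*m - 6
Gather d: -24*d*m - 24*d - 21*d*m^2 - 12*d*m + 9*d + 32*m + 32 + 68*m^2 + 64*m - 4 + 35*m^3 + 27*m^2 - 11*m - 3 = d*(-21*m^2 - 36*m - 15) + 35*m^3 + 95*m^2 + 85*m + 25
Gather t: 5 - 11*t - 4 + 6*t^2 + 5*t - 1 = 6*t^2 - 6*t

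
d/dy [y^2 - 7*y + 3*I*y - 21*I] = 2*y - 7 + 3*I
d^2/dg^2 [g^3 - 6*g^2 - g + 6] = 6*g - 12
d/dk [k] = 1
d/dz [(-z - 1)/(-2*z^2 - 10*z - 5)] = (2*z^2 + 10*z - 2*(z + 1)*(2*z + 5) + 5)/(2*z^2 + 10*z + 5)^2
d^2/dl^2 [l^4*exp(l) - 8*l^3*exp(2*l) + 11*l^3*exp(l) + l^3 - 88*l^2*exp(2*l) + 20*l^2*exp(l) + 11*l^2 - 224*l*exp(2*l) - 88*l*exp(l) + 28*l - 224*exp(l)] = l^4*exp(l) - 32*l^3*exp(2*l) + 19*l^3*exp(l) - 448*l^2*exp(2*l) + 98*l^2*exp(l) - 1648*l*exp(2*l) + 58*l*exp(l) + 6*l - 1072*exp(2*l) - 360*exp(l) + 22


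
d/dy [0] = 0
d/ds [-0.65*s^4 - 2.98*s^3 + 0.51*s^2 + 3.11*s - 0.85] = -2.6*s^3 - 8.94*s^2 + 1.02*s + 3.11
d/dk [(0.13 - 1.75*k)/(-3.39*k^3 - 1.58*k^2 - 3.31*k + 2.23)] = (-11.865*k^3 - 1.4429*k^2 + 0.4108*k - 3.4722)/(11.4921*k^6 + 10.7124*k^5 + 24.9382*k^4 - 4.6598*k^3 + 3.9093*k^2 - 14.7626*k + 4.9729)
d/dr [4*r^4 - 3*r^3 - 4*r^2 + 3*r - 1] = 16*r^3 - 9*r^2 - 8*r + 3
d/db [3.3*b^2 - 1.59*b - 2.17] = 6.6*b - 1.59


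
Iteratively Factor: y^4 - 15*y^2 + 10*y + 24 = (y + 4)*(y^3 - 4*y^2 + y + 6) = (y - 2)*(y + 4)*(y^2 - 2*y - 3) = (y - 3)*(y - 2)*(y + 4)*(y + 1)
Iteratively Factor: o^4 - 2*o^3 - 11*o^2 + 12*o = (o - 4)*(o^3 + 2*o^2 - 3*o) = (o - 4)*(o + 3)*(o^2 - o) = o*(o - 4)*(o + 3)*(o - 1)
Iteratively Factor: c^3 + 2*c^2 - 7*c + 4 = (c + 4)*(c^2 - 2*c + 1) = (c - 1)*(c + 4)*(c - 1)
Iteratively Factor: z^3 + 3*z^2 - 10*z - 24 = (z + 2)*(z^2 + z - 12) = (z + 2)*(z + 4)*(z - 3)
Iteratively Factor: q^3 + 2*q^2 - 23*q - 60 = (q + 3)*(q^2 - q - 20) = (q - 5)*(q + 3)*(q + 4)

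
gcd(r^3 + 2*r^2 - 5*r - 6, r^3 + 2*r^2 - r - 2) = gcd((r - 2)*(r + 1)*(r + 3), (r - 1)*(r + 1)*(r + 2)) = r + 1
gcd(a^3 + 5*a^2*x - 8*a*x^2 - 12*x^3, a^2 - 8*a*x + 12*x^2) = -a + 2*x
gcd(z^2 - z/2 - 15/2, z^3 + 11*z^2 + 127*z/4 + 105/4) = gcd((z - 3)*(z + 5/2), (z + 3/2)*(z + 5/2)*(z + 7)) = z + 5/2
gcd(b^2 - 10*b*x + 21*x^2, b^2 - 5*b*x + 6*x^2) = -b + 3*x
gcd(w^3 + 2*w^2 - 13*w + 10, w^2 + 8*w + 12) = 1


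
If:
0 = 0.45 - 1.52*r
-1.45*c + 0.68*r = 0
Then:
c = 0.14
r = 0.30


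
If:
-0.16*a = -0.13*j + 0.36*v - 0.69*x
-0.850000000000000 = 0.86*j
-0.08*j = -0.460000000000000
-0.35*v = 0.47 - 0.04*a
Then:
No Solution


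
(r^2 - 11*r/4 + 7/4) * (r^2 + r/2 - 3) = r^4 - 9*r^3/4 - 21*r^2/8 + 73*r/8 - 21/4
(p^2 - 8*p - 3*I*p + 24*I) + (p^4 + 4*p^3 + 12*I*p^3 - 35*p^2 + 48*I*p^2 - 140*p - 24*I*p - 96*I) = p^4 + 4*p^3 + 12*I*p^3 - 34*p^2 + 48*I*p^2 - 148*p - 27*I*p - 72*I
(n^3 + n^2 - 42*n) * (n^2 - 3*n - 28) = n^5 - 2*n^4 - 73*n^3 + 98*n^2 + 1176*n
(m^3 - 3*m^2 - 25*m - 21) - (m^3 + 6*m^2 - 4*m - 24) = -9*m^2 - 21*m + 3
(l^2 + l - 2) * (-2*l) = -2*l^3 - 2*l^2 + 4*l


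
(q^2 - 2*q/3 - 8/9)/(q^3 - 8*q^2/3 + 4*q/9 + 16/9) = 1/(q - 2)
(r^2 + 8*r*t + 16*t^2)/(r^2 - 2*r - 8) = (r^2 + 8*r*t + 16*t^2)/(r^2 - 2*r - 8)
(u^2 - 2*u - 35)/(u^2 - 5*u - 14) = (u + 5)/(u + 2)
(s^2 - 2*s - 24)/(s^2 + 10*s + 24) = (s - 6)/(s + 6)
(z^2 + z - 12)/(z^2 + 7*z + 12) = (z - 3)/(z + 3)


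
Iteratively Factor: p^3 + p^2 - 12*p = (p - 3)*(p^2 + 4*p) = p*(p - 3)*(p + 4)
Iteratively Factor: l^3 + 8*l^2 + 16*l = (l)*(l^2 + 8*l + 16) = l*(l + 4)*(l + 4)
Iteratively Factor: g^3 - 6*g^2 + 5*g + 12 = (g - 4)*(g^2 - 2*g - 3) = (g - 4)*(g + 1)*(g - 3)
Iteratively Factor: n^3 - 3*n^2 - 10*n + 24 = (n - 2)*(n^2 - n - 12) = (n - 2)*(n + 3)*(n - 4)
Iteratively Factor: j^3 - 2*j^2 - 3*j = (j + 1)*(j^2 - 3*j) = (j - 3)*(j + 1)*(j)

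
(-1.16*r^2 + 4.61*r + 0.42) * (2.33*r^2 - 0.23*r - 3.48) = -2.7028*r^4 + 11.0081*r^3 + 3.9551*r^2 - 16.1394*r - 1.4616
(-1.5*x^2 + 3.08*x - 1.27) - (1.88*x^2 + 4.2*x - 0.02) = -3.38*x^2 - 1.12*x - 1.25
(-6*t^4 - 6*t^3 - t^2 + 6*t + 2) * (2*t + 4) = -12*t^5 - 36*t^4 - 26*t^3 + 8*t^2 + 28*t + 8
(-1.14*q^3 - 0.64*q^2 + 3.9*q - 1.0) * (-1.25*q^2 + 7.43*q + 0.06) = 1.425*q^5 - 7.6702*q^4 - 9.6986*q^3 + 30.1886*q^2 - 7.196*q - 0.06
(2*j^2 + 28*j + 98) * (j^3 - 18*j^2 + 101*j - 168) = 2*j^5 - 8*j^4 - 204*j^3 + 728*j^2 + 5194*j - 16464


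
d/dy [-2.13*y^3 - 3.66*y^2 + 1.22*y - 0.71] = -6.39*y^2 - 7.32*y + 1.22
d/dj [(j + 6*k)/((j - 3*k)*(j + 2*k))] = j*(-j - 12*k)/(j^4 - 2*j^3*k - 11*j^2*k^2 + 12*j*k^3 + 36*k^4)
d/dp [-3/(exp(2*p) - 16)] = 6*exp(2*p)/(exp(2*p) - 16)^2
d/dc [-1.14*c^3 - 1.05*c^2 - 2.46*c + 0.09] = -3.42*c^2 - 2.1*c - 2.46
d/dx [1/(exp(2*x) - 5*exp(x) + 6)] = (5 - 2*exp(x))*exp(x)/(exp(2*x) - 5*exp(x) + 6)^2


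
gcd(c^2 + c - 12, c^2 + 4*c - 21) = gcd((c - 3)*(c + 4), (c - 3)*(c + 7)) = c - 3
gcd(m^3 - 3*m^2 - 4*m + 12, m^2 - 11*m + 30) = 1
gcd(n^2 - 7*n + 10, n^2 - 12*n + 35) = n - 5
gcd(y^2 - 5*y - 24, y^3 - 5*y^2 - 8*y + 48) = y + 3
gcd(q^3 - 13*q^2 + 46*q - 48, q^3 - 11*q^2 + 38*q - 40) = q - 2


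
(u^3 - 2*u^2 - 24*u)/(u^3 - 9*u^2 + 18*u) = (u + 4)/(u - 3)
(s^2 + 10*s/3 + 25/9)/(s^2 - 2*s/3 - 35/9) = (3*s + 5)/(3*s - 7)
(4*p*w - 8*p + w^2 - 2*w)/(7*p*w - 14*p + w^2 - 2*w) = (4*p + w)/(7*p + w)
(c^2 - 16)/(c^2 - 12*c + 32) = (c + 4)/(c - 8)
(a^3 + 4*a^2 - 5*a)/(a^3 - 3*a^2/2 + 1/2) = 2*a*(a + 5)/(2*a^2 - a - 1)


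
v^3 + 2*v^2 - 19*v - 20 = (v - 4)*(v + 1)*(v + 5)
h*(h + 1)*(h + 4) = h^3 + 5*h^2 + 4*h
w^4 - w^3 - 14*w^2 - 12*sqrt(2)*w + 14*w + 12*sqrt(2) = (w - 1)*(w - 3*sqrt(2))*(w + sqrt(2))*(w + 2*sqrt(2))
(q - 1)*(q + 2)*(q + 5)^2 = q^4 + 11*q^3 + 33*q^2 + 5*q - 50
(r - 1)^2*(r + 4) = r^3 + 2*r^2 - 7*r + 4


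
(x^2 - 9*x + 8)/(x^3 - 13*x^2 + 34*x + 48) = (x - 1)/(x^2 - 5*x - 6)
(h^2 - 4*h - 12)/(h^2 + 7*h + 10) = (h - 6)/(h + 5)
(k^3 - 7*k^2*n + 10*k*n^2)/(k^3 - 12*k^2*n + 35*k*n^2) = (k - 2*n)/(k - 7*n)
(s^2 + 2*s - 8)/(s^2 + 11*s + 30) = (s^2 + 2*s - 8)/(s^2 + 11*s + 30)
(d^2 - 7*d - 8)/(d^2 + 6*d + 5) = (d - 8)/(d + 5)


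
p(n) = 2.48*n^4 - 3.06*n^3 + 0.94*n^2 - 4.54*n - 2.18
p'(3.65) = 362.40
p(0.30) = -3.52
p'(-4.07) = -833.06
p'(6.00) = 1818.98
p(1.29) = -6.17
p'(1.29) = 3.90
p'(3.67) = 369.07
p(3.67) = 292.46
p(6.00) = 2557.54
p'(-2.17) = -153.21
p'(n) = 9.92*n^3 - 9.18*n^2 + 1.88*n - 4.54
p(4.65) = 848.85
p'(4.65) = 803.11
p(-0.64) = 2.33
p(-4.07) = 918.67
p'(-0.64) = -12.10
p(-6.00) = 3933.94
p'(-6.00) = -2489.02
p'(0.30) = -4.53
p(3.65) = 285.15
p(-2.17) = 98.36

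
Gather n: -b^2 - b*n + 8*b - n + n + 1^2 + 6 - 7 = -b^2 - b*n + 8*b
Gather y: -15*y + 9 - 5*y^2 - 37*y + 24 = -5*y^2 - 52*y + 33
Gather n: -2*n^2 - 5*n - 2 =-2*n^2 - 5*n - 2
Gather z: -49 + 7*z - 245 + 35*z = 42*z - 294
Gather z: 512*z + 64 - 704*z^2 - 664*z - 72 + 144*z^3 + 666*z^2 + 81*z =144*z^3 - 38*z^2 - 71*z - 8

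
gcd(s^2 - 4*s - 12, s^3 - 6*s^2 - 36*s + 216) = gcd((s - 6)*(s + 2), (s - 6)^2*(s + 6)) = s - 6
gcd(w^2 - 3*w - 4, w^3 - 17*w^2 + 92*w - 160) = w - 4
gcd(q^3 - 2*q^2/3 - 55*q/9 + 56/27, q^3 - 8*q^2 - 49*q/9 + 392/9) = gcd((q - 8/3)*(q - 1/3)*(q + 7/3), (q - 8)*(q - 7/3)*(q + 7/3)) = q + 7/3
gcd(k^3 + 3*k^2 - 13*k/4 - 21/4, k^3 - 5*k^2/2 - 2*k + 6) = 1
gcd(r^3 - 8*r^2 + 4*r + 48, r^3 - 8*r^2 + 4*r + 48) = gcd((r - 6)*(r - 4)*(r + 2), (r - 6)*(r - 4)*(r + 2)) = r^3 - 8*r^2 + 4*r + 48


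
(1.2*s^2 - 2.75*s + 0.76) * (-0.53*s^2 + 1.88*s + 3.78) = -0.636*s^4 + 3.7135*s^3 - 1.0368*s^2 - 8.9662*s + 2.8728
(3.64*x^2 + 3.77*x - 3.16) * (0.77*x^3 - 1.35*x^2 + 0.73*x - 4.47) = 2.8028*x^5 - 2.0111*x^4 - 4.8655*x^3 - 9.2527*x^2 - 19.1587*x + 14.1252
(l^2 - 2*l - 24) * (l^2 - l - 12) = l^4 - 3*l^3 - 34*l^2 + 48*l + 288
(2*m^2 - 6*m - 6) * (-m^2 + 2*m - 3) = -2*m^4 + 10*m^3 - 12*m^2 + 6*m + 18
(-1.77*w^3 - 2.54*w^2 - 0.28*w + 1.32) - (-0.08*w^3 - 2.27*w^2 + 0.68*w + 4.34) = -1.69*w^3 - 0.27*w^2 - 0.96*w - 3.02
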